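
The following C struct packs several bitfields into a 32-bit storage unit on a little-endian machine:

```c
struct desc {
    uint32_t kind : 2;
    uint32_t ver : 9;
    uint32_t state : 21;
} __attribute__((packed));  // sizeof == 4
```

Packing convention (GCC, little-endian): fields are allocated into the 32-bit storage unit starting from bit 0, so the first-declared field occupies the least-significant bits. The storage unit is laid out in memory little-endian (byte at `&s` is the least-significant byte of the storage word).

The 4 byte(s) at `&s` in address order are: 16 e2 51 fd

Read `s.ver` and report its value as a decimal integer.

133

[0]=0x16 [1]=0xe2 [2]=0x51 [3]=0xfd (little-endian) → word 0xfd51e216
kind [0+:2] = (word>>0) & 0x3 = 2
ver [2+:9] = (word>>2) & 0x1ff = 133  ←
state [11+:21] = (word>>11) & 0x1fffff = 2075196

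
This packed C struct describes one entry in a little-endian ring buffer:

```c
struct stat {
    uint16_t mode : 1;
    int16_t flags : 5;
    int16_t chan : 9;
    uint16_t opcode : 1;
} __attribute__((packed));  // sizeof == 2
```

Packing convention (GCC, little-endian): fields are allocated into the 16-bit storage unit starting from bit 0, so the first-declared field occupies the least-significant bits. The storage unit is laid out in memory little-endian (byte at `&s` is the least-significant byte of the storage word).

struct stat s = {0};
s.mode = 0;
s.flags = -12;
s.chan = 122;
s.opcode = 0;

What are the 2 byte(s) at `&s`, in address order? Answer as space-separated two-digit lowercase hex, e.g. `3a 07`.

[0+:1] mode=0 & 0x1 = 0x0; word=0x0000
[1+:5] flags=-12 & 0x1f = 0x14; word=0x0028
[6+:9] chan=122 & 0x1ff = 0x7a; word=0x1ea8
[15+:1] opcode=0 & 0x1 = 0x0; word=0x1ea8
word = 0x1ea8 → little-endian bytes:
  [0]=0xa8  [1]=0x1e

a8 1e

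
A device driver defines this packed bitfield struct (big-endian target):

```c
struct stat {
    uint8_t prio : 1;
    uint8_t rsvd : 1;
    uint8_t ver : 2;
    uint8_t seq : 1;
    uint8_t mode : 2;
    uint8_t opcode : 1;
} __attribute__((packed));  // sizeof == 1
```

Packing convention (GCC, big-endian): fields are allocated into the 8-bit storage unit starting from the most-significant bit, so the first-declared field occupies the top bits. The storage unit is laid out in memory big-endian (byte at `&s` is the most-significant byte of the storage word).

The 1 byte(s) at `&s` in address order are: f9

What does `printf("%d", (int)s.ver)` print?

3

[0]=0xf9 (big-endian) → word 0xf9
prio:1 @ bit 7 → (0xf9>>7)&0x1 = 0x1
rsvd:1 @ bit 6 → (0xf9>>6)&0x1 = 0x1
ver:2 @ bit 4 → (0xf9>>4)&0x3 = 0x3  ←
seq:1 @ bit 3 → (0xf9>>3)&0x1 = 0x1
mode:2 @ bit 1 → (0xf9>>1)&0x3 = 0x0
opcode:1 @ bit 0 → (0xf9>>0)&0x1 = 0x1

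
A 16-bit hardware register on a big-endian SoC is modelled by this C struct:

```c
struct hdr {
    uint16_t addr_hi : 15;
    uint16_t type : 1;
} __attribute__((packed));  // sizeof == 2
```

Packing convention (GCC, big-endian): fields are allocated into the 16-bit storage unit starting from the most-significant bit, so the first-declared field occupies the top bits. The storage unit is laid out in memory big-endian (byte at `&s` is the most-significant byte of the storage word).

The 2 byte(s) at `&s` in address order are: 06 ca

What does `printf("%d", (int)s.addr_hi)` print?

869

[0]=0x06 [1]=0xca (big-endian) → word 0x06ca
addr_hi [1+:15] = (word>>1) & 0x7fff = 869  ←
type [0+:1] = (word>>0) & 0x1 = 0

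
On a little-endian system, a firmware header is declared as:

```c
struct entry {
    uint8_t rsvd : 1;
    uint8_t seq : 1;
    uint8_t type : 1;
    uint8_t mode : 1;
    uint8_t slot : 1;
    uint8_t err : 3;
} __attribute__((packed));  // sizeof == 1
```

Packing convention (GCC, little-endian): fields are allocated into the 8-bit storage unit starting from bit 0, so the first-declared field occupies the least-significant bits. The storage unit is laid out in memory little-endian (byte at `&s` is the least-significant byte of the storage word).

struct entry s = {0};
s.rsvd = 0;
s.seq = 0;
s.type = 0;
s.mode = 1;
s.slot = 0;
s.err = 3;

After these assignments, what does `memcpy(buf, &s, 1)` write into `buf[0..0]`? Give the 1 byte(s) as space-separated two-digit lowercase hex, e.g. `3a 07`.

rsvd:1 = 0 → 0x0 << 0 → word 0x00
seq:1 = 0 → 0x0 << 1 → word 0x00
type:1 = 0 → 0x0 << 2 → word 0x00
mode:1 = 1 → 0x1 << 3 → word 0x08
slot:1 = 0 → 0x0 << 4 → word 0x08
err:3 = 3 → 0x3 << 5 → word 0x68
word = 0x68 → little-endian bytes:
  [0]=0x68

68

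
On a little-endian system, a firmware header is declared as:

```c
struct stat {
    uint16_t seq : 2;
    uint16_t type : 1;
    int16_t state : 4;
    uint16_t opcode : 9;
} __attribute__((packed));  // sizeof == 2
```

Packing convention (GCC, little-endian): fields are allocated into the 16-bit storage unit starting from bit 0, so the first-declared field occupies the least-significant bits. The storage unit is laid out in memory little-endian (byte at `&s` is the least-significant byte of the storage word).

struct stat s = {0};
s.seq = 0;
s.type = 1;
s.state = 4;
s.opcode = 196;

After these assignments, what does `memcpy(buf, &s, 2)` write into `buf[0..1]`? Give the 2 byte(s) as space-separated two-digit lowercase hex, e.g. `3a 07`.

seq (2b) val=0 bits=0x0 at bit 0: 0x0000
type (1b) val=1 bits=0x1 at bit 2: 0x0004
state (4b) val=4 bits=0x4 at bit 3: 0x0024
opcode (9b) val=196 bits=0xc4 at bit 7: 0x6224
word = 0x6224 → little-endian bytes:
  [0]=0x24  [1]=0x62

24 62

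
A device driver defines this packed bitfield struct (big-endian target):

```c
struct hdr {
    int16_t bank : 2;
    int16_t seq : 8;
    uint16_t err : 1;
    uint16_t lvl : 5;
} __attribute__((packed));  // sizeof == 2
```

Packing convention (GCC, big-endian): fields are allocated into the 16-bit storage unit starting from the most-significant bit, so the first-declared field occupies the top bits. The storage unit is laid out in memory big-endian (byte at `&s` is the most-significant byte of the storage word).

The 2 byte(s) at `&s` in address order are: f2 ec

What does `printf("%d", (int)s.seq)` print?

[0]=0xf2 [1]=0xec (big-endian) → word 0xf2ec
bank [14+:2] = (word>>14) & 0x3 = 3
seq [6+:8] = (word>>6) & 0xff = 203  ←
err [5+:1] = (word>>5) & 0x1 = 1
lvl [0+:5] = (word>>0) & 0x1f = 12
seq signed 8b, MSB=1: 203 - 256 = -53

-53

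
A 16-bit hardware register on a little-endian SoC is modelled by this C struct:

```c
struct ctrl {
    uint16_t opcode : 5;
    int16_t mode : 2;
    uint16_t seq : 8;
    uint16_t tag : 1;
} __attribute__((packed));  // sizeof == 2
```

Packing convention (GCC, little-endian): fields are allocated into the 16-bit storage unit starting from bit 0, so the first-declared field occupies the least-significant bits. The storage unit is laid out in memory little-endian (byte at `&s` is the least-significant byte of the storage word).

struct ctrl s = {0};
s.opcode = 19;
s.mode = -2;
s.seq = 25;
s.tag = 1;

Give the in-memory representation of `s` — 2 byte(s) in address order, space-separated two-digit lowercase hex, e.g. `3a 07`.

[0+:5] opcode=19 & 0x1f = 0x13; word=0x0013
[5+:2] mode=-2 & 0x3 = 0x2; word=0x0053
[7+:8] seq=25 & 0xff = 0x19; word=0x0cd3
[15+:1] tag=1 & 0x1 = 0x1; word=0x8cd3
word = 0x8cd3 → little-endian bytes:
  [0]=0xd3  [1]=0x8c

d3 8c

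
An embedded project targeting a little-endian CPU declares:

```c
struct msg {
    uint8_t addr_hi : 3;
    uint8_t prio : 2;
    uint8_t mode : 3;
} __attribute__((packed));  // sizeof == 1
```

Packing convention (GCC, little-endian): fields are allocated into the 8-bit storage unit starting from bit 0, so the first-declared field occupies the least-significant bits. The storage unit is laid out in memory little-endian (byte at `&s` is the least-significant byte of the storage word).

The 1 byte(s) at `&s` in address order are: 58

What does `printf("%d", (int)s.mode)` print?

[0]=0x58 (little-endian) → word 0x58
addr_hi:3 @ bit 0 → (0x58>>0)&0x7 = 0x0
prio:2 @ bit 3 → (0x58>>3)&0x3 = 0x3
mode:3 @ bit 5 → (0x58>>5)&0x7 = 0x2  ←

2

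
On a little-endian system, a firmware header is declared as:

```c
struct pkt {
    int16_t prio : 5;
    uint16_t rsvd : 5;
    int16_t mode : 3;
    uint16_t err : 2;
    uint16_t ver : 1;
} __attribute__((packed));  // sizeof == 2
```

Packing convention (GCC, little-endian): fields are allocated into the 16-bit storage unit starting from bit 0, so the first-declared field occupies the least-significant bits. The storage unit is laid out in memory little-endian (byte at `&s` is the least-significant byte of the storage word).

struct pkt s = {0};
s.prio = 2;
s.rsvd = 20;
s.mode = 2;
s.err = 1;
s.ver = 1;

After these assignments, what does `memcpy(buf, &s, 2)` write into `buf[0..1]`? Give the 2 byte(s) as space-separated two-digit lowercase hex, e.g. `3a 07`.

prio:5 = 2 → 0x2 << 0 → word 0x0002
rsvd:5 = 20 → 0x14 << 5 → word 0x0282
mode:3 = 2 → 0x2 << 10 → word 0x0a82
err:2 = 1 → 0x1 << 13 → word 0x2a82
ver:1 = 1 → 0x1 << 15 → word 0xaa82
word = 0xaa82 → little-endian bytes:
  [0]=0x82  [1]=0xaa

82 aa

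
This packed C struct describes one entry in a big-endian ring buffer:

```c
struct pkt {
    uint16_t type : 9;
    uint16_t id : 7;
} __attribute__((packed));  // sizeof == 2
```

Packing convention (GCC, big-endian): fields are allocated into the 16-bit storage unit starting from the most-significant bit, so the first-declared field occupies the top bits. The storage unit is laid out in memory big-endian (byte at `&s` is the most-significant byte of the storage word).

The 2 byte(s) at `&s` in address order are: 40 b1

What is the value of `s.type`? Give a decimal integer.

[0]=0x40 [1]=0xb1 (big-endian) → word 0x40b1
type [7+:9] = (word>>7) & 0x1ff = 129  ←
id [0+:7] = (word>>0) & 0x7f = 49

129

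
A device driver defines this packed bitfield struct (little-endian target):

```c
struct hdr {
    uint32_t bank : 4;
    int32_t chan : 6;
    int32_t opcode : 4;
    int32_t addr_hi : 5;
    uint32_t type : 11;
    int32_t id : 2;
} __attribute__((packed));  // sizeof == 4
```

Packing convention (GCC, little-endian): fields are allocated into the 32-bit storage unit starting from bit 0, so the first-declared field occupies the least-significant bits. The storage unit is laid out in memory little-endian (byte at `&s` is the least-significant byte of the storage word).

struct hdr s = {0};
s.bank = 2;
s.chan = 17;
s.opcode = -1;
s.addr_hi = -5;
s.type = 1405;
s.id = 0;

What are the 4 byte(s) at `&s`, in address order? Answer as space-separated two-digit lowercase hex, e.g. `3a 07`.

12 fd ee 2b

[0+:4] bank=2 & 0xf = 0x2; word=0x00000002
[4+:6] chan=17 & 0x3f = 0x11; word=0x00000112
[10+:4] opcode=-1 & 0xf = 0xf; word=0x00003d12
[14+:5] addr_hi=-5 & 0x1f = 0x1b; word=0x0006fd12
[19+:11] type=1405 & 0x7ff = 0x57d; word=0x2beefd12
[30+:2] id=0 & 0x3 = 0x0; word=0x2beefd12
word = 0x2beefd12 → little-endian bytes:
  [0]=0x12  [1]=0xfd  [2]=0xee  [3]=0x2b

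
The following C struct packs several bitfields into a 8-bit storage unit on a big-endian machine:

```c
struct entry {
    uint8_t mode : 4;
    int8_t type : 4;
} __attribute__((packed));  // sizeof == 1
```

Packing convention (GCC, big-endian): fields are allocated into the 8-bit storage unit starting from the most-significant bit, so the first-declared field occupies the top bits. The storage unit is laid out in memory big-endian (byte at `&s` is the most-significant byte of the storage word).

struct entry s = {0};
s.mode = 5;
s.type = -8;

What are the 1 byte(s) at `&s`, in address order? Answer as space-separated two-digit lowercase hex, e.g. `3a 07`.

58

mode (4b) val=5 bits=0x5 at bit 4: 0x50
type (4b) val=-8 bits=0x8 at bit 0: 0x58
word = 0x58 → big-endian bytes:
  [0]=0x58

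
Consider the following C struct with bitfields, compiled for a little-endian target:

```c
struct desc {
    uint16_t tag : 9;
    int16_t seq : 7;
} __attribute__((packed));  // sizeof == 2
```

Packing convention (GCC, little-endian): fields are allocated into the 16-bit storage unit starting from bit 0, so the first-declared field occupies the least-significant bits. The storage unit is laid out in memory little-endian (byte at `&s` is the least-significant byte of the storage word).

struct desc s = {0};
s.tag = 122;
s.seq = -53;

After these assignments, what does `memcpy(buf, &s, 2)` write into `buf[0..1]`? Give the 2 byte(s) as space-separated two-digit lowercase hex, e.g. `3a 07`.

tag:9 = 122 → 0x7a << 0 → word 0x007a
seq:7 = -53 → 0x4b << 9 → word 0x967a
word = 0x967a → little-endian bytes:
  [0]=0x7a  [1]=0x96

7a 96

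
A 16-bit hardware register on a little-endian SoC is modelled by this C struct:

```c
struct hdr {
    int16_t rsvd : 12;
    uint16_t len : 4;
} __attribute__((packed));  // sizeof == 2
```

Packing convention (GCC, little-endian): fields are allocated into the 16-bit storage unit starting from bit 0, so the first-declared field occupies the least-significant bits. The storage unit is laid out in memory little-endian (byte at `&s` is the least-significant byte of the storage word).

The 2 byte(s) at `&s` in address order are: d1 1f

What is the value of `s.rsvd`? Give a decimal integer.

-47

[0]=0xd1 [1]=0x1f (little-endian) → word 0x1fd1
rsvd [0+:12] = (word>>0) & 0xfff = 4049  ←
len [12+:4] = (word>>12) & 0xf = 1
rsvd signed 12b, MSB=1: 4049 - 4096 = -47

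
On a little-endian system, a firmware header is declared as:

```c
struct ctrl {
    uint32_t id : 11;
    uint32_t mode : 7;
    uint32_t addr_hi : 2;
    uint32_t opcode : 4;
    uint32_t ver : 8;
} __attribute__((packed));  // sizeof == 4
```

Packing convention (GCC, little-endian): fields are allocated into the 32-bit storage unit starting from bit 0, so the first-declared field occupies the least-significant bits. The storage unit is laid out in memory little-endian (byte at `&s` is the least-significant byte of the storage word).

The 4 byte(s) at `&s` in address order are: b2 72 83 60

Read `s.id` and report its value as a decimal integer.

[0]=0xb2 [1]=0x72 [2]=0x83 [3]=0x60 (little-endian) → word 0x608372b2
id [0+:11] = (word>>0) & 0x7ff = 690  ←
mode [11+:7] = (word>>11) & 0x7f = 110
addr_hi [18+:2] = (word>>18) & 0x3 = 0
opcode [20+:4] = (word>>20) & 0xf = 8
ver [24+:8] = (word>>24) & 0xff = 96

690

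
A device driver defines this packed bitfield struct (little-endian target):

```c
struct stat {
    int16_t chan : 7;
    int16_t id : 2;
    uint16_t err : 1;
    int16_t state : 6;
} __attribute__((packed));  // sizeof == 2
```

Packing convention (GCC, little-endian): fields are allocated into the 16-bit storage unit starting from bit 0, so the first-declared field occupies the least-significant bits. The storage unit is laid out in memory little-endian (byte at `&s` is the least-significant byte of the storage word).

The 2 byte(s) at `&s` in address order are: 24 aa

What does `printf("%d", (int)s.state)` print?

-22

[0]=0x24 [1]=0xaa (little-endian) → word 0xaa24
chan:7 @ bit 0 → (0xaa24>>0)&0x7f = 0x24
id:2 @ bit 7 → (0xaa24>>7)&0x3 = 0x0
err:1 @ bit 9 → (0xaa24>>9)&0x1 = 0x1
state:6 @ bit 10 → (0xaa24>>10)&0x3f = 0x2a  ←
state signed 6b, MSB=1: 42 - 64 = -22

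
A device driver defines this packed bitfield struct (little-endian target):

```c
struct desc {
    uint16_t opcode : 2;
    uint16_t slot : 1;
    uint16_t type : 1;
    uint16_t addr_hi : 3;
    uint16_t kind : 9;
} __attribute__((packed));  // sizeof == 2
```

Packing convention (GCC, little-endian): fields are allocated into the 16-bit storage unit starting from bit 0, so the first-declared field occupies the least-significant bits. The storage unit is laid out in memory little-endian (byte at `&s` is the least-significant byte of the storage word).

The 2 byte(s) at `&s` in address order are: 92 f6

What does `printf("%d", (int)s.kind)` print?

493

[0]=0x92 [1]=0xf6 (little-endian) → word 0xf692
opcode:2 @ bit 0 → (0xf692>>0)&0x3 = 0x2
slot:1 @ bit 2 → (0xf692>>2)&0x1 = 0x0
type:1 @ bit 3 → (0xf692>>3)&0x1 = 0x0
addr_hi:3 @ bit 4 → (0xf692>>4)&0x7 = 0x1
kind:9 @ bit 7 → (0xf692>>7)&0x1ff = 0x1ed  ←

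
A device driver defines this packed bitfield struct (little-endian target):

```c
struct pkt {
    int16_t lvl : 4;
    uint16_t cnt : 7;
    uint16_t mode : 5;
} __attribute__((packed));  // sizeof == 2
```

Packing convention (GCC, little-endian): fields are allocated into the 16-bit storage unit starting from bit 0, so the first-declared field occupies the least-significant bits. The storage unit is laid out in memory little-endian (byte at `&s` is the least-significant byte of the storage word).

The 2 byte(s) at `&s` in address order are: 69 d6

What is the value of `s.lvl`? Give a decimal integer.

[0]=0x69 [1]=0xd6 (little-endian) → word 0xd669
lvl [0+:4] = (word>>0) & 0xf = 9  ←
cnt [4+:7] = (word>>4) & 0x7f = 102
mode [11+:5] = (word>>11) & 0x1f = 26
lvl signed 4b, MSB=1: 9 - 16 = -7

-7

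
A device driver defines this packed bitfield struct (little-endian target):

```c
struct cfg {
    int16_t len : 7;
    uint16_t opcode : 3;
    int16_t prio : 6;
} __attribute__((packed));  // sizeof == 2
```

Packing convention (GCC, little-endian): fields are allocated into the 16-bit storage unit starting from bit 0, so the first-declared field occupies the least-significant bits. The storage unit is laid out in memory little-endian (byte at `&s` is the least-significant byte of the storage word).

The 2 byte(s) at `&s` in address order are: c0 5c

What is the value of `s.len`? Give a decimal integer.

[0]=0xc0 [1]=0x5c (little-endian) → word 0x5cc0
len [0+:7] = (word>>0) & 0x7f = 64  ←
opcode [7+:3] = (word>>7) & 0x7 = 1
prio [10+:6] = (word>>10) & 0x3f = 23
len signed 7b, MSB=1: 64 - 128 = -64

-64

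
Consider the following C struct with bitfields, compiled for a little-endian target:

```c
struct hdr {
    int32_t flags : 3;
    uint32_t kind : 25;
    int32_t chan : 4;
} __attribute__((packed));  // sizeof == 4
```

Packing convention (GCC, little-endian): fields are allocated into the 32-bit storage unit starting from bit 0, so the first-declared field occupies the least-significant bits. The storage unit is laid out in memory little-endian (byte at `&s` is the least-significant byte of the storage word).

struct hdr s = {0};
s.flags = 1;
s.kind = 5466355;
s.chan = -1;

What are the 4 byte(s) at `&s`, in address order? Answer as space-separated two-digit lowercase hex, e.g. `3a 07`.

99 47 9b f2

[0+:3] flags=1 & 0x7 = 0x1; word=0x00000001
[3+:25] kind=5466355 & 0x1ffffff = 0x5368f3; word=0x029b4799
[28+:4] chan=-1 & 0xf = 0xf; word=0xf29b4799
word = 0xf29b4799 → little-endian bytes:
  [0]=0x99  [1]=0x47  [2]=0x9b  [3]=0xf2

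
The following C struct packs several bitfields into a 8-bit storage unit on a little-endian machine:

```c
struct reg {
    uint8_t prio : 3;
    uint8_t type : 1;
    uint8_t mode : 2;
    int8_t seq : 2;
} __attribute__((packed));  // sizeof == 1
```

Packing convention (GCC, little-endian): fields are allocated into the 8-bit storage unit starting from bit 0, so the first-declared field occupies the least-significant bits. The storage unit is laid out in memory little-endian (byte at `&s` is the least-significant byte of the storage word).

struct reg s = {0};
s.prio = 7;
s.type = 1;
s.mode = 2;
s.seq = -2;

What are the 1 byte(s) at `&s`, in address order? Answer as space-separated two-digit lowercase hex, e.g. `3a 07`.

af

prio (3b) val=7 bits=0x7 at bit 0: 0x07
type (1b) val=1 bits=0x1 at bit 3: 0x0f
mode (2b) val=2 bits=0x2 at bit 4: 0x2f
seq (2b) val=-2 bits=0x2 at bit 6: 0xaf
word = 0xaf → little-endian bytes:
  [0]=0xaf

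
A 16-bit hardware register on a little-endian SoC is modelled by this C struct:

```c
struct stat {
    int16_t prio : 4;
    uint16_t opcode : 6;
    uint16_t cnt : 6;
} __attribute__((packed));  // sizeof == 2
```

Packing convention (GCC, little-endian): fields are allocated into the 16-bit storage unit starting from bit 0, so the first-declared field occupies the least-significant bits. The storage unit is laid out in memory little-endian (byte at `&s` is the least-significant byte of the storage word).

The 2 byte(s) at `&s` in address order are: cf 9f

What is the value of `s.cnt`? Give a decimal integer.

39

[0]=0xcf [1]=0x9f (little-endian) → word 0x9fcf
prio [0+:4] = (word>>0) & 0xf = 15
opcode [4+:6] = (word>>4) & 0x3f = 60
cnt [10+:6] = (word>>10) & 0x3f = 39  ←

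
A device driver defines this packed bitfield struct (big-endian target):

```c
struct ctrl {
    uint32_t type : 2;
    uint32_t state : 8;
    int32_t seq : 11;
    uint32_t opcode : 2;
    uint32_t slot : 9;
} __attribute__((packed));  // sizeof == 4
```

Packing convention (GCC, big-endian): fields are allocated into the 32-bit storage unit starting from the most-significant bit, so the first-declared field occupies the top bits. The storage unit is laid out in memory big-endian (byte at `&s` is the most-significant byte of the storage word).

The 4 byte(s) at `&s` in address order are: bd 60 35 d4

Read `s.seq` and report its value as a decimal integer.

-1018

[0]=0xbd [1]=0x60 [2]=0x35 [3]=0xd4 (big-endian) → word 0xbd6035d4
type [30+:2] = (word>>30) & 0x3 = 2
state [22+:8] = (word>>22) & 0xff = 245
seq [11+:11] = (word>>11) & 0x7ff = 1030  ←
opcode [9+:2] = (word>>9) & 0x3 = 2
slot [0+:9] = (word>>0) & 0x1ff = 468
seq signed 11b, MSB=1: 1030 - 2048 = -1018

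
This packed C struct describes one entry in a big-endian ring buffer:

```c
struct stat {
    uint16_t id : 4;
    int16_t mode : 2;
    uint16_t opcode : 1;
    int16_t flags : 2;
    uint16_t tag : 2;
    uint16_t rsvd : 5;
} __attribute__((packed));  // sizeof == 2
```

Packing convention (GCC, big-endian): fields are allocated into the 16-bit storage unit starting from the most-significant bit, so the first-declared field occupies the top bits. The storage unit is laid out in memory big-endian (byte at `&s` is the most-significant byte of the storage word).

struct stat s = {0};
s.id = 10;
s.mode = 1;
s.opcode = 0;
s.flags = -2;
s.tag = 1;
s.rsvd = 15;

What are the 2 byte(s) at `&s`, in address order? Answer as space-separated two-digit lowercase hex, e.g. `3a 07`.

a5 2f

[12+:4] id=10 & 0xf = 0xa; word=0xa000
[10+:2] mode=1 & 0x3 = 0x1; word=0xa400
[9+:1] opcode=0 & 0x1 = 0x0; word=0xa400
[7+:2] flags=-2 & 0x3 = 0x2; word=0xa500
[5+:2] tag=1 & 0x3 = 0x1; word=0xa520
[0+:5] rsvd=15 & 0x1f = 0xf; word=0xa52f
word = 0xa52f → big-endian bytes:
  [0]=0xa5  [1]=0x2f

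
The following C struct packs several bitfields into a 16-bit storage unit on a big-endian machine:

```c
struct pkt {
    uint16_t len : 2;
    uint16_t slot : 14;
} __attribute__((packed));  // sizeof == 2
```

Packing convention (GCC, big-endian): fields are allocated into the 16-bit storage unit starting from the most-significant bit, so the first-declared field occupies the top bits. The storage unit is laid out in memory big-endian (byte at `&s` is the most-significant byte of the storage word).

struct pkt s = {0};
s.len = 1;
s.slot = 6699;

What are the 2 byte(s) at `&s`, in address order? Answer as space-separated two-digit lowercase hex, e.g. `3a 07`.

len:2 = 1 → 0x1 << 14 → word 0x4000
slot:14 = 6699 → 0x1a2b << 0 → word 0x5a2b
word = 0x5a2b → big-endian bytes:
  [0]=0x5a  [1]=0x2b

5a 2b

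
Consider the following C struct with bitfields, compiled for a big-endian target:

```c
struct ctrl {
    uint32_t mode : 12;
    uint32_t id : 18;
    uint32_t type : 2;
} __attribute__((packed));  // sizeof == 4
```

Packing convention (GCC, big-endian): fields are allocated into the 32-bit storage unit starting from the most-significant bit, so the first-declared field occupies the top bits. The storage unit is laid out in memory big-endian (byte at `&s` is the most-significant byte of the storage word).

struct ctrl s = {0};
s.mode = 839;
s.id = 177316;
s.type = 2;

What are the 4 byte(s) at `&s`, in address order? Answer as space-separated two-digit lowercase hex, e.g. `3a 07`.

34 7a d2 92

mode:12 = 839 → 0x347 << 20 → word 0x34700000
id:18 = 177316 → 0x2b4a4 << 2 → word 0x347ad290
type:2 = 2 → 0x2 << 0 → word 0x347ad292
word = 0x347ad292 → big-endian bytes:
  [0]=0x34  [1]=0x7a  [2]=0xd2  [3]=0x92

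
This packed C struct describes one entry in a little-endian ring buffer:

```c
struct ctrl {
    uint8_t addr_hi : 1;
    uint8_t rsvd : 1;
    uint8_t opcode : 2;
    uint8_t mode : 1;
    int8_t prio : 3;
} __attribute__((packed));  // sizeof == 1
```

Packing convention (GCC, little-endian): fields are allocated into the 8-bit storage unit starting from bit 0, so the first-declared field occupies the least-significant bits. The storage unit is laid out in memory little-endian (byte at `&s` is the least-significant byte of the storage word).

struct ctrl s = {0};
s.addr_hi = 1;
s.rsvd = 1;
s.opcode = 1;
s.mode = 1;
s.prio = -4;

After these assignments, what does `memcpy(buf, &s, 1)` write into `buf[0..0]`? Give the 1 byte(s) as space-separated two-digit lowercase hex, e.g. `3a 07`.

97

addr_hi (1b) val=1 bits=0x1 at bit 0: 0x01
rsvd (1b) val=1 bits=0x1 at bit 1: 0x03
opcode (2b) val=1 bits=0x1 at bit 2: 0x07
mode (1b) val=1 bits=0x1 at bit 4: 0x17
prio (3b) val=-4 bits=0x4 at bit 5: 0x97
word = 0x97 → little-endian bytes:
  [0]=0x97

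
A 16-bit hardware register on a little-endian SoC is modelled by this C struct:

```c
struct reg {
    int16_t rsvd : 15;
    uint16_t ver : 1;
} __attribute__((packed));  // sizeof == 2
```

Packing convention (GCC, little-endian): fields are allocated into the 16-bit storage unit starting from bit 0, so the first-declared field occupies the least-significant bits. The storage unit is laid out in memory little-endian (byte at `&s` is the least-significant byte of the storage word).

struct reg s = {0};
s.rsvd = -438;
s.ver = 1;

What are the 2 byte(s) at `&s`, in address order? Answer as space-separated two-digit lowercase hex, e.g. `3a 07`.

[0+:15] rsvd=-438 & 0x7fff = 0x7e4a; word=0x7e4a
[15+:1] ver=1 & 0x1 = 0x1; word=0xfe4a
word = 0xfe4a → little-endian bytes:
  [0]=0x4a  [1]=0xfe

4a fe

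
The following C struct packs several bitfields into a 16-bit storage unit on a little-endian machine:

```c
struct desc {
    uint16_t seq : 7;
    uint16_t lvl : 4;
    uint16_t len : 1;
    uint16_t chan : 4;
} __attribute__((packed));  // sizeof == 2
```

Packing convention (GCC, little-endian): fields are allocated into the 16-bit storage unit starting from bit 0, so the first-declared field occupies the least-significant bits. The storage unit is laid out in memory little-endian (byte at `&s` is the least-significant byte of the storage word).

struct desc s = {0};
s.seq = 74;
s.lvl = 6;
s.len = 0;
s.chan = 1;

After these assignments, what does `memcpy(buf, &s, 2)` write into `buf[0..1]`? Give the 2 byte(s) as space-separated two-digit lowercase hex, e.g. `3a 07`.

[0+:7] seq=74 & 0x7f = 0x4a; word=0x004a
[7+:4] lvl=6 & 0xf = 0x6; word=0x034a
[11+:1] len=0 & 0x1 = 0x0; word=0x034a
[12+:4] chan=1 & 0xf = 0x1; word=0x134a
word = 0x134a → little-endian bytes:
  [0]=0x4a  [1]=0x13

4a 13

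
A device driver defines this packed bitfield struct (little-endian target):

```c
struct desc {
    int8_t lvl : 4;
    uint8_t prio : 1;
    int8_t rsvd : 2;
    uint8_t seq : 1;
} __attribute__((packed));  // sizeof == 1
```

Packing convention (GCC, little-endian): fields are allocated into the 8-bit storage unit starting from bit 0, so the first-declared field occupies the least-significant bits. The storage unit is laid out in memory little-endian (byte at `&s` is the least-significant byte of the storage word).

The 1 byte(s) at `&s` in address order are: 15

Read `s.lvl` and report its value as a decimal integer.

[0]=0x15 (little-endian) → word 0x15
lvl:4 @ bit 0 → (0x15>>0)&0xf = 0x5  ←
prio:1 @ bit 4 → (0x15>>4)&0x1 = 0x1
rsvd:2 @ bit 5 → (0x15>>5)&0x3 = 0x0
seq:1 @ bit 7 → (0x15>>7)&0x1 = 0x0
lvl signed 4b, MSB=0: value = 5

5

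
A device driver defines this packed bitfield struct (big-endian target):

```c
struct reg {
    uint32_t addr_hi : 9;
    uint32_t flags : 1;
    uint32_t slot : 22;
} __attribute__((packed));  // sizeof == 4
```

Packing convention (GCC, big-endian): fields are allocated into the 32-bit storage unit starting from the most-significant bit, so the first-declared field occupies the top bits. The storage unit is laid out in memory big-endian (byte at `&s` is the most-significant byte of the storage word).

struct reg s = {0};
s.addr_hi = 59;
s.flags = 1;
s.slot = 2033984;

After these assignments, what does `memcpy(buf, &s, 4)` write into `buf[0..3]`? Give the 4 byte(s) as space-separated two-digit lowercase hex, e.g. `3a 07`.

1d df 09 40

addr_hi (9b) val=59 bits=0x3b at bit 23: 0x1d800000
flags (1b) val=1 bits=0x1 at bit 22: 0x1dc00000
slot (22b) val=2033984 bits=0x1f0940 at bit 0: 0x1ddf0940
word = 0x1ddf0940 → big-endian bytes:
  [0]=0x1d  [1]=0xdf  [2]=0x09  [3]=0x40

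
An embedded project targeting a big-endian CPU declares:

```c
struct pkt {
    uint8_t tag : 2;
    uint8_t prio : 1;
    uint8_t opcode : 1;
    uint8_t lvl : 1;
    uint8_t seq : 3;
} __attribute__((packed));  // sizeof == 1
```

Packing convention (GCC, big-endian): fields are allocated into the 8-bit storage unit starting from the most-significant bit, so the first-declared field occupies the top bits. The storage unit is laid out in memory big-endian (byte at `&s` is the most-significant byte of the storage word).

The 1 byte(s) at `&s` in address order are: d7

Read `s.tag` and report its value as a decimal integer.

3

[0]=0xd7 (big-endian) → word 0xd7
tag [6+:2] = (word>>6) & 0x3 = 3  ←
prio [5+:1] = (word>>5) & 0x1 = 0
opcode [4+:1] = (word>>4) & 0x1 = 1
lvl [3+:1] = (word>>3) & 0x1 = 0
seq [0+:3] = (word>>0) & 0x7 = 7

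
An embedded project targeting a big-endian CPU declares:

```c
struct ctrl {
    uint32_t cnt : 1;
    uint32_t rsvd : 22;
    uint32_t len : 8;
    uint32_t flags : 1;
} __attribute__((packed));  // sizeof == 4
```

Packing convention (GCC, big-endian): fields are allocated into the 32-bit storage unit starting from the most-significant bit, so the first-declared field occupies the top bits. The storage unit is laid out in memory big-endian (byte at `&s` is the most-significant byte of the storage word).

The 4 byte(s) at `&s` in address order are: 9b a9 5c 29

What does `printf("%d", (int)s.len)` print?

20

[0]=0x9b [1]=0xa9 [2]=0x5c [3]=0x29 (big-endian) → word 0x9ba95c29
cnt [31+:1] = (word>>31) & 0x1 = 1
rsvd [9+:22] = (word>>9) & 0x3fffff = 906414
len [1+:8] = (word>>1) & 0xff = 20  ←
flags [0+:1] = (word>>0) & 0x1 = 1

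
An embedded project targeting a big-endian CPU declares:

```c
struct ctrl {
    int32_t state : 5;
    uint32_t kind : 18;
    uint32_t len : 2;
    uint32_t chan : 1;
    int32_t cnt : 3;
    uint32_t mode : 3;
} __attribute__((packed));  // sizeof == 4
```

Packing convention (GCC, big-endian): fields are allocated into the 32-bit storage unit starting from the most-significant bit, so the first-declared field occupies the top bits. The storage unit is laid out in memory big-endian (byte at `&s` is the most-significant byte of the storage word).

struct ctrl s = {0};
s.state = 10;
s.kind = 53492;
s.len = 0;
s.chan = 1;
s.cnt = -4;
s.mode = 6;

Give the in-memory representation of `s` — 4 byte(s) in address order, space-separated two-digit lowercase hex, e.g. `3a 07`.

51 a1 e8 66

state (5b) val=10 bits=0xa at bit 27: 0x50000000
kind (18b) val=53492 bits=0xd0f4 at bit 9: 0x51a1e800
len (2b) val=0 bits=0x0 at bit 7: 0x51a1e800
chan (1b) val=1 bits=0x1 at bit 6: 0x51a1e840
cnt (3b) val=-4 bits=0x4 at bit 3: 0x51a1e860
mode (3b) val=6 bits=0x6 at bit 0: 0x51a1e866
word = 0x51a1e866 → big-endian bytes:
  [0]=0x51  [1]=0xa1  [2]=0xe8  [3]=0x66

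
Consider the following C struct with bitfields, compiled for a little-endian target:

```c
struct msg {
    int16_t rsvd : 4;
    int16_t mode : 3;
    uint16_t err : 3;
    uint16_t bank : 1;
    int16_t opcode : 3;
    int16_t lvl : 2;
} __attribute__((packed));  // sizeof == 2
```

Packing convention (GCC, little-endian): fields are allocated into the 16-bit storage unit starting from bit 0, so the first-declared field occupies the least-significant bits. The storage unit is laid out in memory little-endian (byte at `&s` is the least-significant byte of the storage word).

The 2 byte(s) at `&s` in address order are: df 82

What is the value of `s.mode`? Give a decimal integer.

[0]=0xdf [1]=0x82 (little-endian) → word 0x82df
rsvd:4 @ bit 0 → (0x82df>>0)&0xf = 0xf
mode:3 @ bit 4 → (0x82df>>4)&0x7 = 0x5  ←
err:3 @ bit 7 → (0x82df>>7)&0x7 = 0x5
bank:1 @ bit 10 → (0x82df>>10)&0x1 = 0x0
opcode:3 @ bit 11 → (0x82df>>11)&0x7 = 0x0
lvl:2 @ bit 14 → (0x82df>>14)&0x3 = 0x2
mode signed 3b, MSB=1: 5 - 8 = -3

-3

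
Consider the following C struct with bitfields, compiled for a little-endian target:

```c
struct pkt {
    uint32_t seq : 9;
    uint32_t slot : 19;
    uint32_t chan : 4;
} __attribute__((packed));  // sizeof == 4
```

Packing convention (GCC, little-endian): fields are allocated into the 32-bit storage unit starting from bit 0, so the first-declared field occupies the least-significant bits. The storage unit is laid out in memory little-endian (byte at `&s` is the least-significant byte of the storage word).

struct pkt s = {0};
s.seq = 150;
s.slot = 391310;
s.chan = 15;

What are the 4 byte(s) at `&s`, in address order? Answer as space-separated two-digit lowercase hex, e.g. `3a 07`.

seq (9b) val=150 bits=0x96 at bit 0: 0x00000096
slot (19b) val=391310 bits=0x5f88e at bit 9: 0x0bf11c96
chan (4b) val=15 bits=0xf at bit 28: 0xfbf11c96
word = 0xfbf11c96 → little-endian bytes:
  [0]=0x96  [1]=0x1c  [2]=0xf1  [3]=0xfb

96 1c f1 fb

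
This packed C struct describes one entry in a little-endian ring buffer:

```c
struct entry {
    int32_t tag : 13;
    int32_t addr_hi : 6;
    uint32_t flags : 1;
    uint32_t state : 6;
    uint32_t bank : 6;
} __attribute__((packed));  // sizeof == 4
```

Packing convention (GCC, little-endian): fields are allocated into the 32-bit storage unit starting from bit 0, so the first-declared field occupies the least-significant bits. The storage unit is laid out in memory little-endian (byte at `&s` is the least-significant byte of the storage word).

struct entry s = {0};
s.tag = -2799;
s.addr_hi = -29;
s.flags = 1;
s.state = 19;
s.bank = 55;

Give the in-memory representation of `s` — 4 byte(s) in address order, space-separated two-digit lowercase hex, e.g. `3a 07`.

[0+:13] tag=-2799 & 0x1fff = 0x1511; word=0x00001511
[13+:6] addr_hi=-29 & 0x3f = 0x23; word=0x00047511
[19+:1] flags=1 & 0x1 = 0x1; word=0x000c7511
[20+:6] state=19 & 0x3f = 0x13; word=0x013c7511
[26+:6] bank=55 & 0x3f = 0x37; word=0xdd3c7511
word = 0xdd3c7511 → little-endian bytes:
  [0]=0x11  [1]=0x75  [2]=0x3c  [3]=0xdd

11 75 3c dd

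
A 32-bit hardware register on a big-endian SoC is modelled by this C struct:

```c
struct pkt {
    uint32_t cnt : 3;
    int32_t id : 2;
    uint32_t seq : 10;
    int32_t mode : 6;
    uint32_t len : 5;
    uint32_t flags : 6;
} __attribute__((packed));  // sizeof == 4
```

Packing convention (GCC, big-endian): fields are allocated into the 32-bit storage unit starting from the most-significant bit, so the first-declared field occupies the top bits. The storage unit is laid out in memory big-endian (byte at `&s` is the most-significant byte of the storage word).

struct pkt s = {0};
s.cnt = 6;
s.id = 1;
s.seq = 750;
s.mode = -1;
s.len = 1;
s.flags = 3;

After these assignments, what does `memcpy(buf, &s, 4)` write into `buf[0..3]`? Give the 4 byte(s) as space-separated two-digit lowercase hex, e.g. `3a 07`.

[29+:3] cnt=6 & 0x7 = 0x6; word=0xc0000000
[27+:2] id=1 & 0x3 = 0x1; word=0xc8000000
[17+:10] seq=750 & 0x3ff = 0x2ee; word=0xcddc0000
[11+:6] mode=-1 & 0x3f = 0x3f; word=0xcdddf800
[6+:5] len=1 & 0x1f = 0x1; word=0xcdddf840
[0+:6] flags=3 & 0x3f = 0x3; word=0xcdddf843
word = 0xcdddf843 → big-endian bytes:
  [0]=0xcd  [1]=0xdd  [2]=0xf8  [3]=0x43

cd dd f8 43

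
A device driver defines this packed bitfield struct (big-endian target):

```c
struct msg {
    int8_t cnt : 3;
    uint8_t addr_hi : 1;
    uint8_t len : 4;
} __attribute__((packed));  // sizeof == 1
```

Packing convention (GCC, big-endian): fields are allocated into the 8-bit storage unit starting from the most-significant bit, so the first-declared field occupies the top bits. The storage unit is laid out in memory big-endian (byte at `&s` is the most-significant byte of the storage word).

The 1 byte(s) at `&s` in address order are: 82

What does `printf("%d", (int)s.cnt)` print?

[0]=0x82 (big-endian) → word 0x82
cnt [5+:3] = (word>>5) & 0x7 = 4  ←
addr_hi [4+:1] = (word>>4) & 0x1 = 0
len [0+:4] = (word>>0) & 0xf = 2
cnt signed 3b, MSB=1: 4 - 8 = -4

-4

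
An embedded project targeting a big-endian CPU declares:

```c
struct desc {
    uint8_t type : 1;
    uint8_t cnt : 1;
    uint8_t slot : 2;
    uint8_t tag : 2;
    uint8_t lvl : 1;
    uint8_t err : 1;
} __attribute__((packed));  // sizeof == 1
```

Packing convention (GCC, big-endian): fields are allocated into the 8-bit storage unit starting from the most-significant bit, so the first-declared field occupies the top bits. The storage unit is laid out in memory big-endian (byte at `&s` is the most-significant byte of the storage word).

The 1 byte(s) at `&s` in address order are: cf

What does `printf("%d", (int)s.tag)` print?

3

[0]=0xcf (big-endian) → word 0xcf
type [7+:1] = (word>>7) & 0x1 = 1
cnt [6+:1] = (word>>6) & 0x1 = 1
slot [4+:2] = (word>>4) & 0x3 = 0
tag [2+:2] = (word>>2) & 0x3 = 3  ←
lvl [1+:1] = (word>>1) & 0x1 = 1
err [0+:1] = (word>>0) & 0x1 = 1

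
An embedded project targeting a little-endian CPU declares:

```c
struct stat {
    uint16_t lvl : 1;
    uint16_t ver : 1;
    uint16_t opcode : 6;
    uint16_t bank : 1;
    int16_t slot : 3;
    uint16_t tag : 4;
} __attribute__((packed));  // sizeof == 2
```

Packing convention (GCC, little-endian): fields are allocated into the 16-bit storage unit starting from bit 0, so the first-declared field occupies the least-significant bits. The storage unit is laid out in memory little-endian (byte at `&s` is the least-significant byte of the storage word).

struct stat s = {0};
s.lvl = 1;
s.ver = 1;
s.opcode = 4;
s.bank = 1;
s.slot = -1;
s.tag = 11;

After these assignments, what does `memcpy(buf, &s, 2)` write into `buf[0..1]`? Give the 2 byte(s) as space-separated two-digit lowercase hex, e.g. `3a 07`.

13 bf

lvl:1 = 1 → 0x1 << 0 → word 0x0001
ver:1 = 1 → 0x1 << 1 → word 0x0003
opcode:6 = 4 → 0x4 << 2 → word 0x0013
bank:1 = 1 → 0x1 << 8 → word 0x0113
slot:3 = -1 → 0x7 << 9 → word 0x0f13
tag:4 = 11 → 0xb << 12 → word 0xbf13
word = 0xbf13 → little-endian bytes:
  [0]=0x13  [1]=0xbf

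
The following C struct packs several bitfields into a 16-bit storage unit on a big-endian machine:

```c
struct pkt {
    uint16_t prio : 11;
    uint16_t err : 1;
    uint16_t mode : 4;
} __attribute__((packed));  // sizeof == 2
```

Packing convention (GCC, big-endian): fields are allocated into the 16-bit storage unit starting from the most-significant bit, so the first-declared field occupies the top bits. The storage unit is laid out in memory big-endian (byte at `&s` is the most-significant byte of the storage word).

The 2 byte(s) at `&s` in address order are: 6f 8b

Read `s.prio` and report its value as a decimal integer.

[0]=0x6f [1]=0x8b (big-endian) → word 0x6f8b
prio [5+:11] = (word>>5) & 0x7ff = 892  ←
err [4+:1] = (word>>4) & 0x1 = 0
mode [0+:4] = (word>>0) & 0xf = 11

892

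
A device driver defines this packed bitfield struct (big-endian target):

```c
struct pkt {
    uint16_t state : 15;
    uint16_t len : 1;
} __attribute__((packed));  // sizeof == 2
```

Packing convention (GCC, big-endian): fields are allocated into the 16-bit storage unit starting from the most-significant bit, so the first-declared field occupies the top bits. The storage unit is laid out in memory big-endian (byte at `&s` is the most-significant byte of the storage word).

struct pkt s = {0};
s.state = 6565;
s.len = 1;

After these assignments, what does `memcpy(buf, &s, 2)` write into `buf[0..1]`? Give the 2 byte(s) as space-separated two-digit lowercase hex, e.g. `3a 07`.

state (15b) val=6565 bits=0x19a5 at bit 1: 0x334a
len (1b) val=1 bits=0x1 at bit 0: 0x334b
word = 0x334b → big-endian bytes:
  [0]=0x33  [1]=0x4b

33 4b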